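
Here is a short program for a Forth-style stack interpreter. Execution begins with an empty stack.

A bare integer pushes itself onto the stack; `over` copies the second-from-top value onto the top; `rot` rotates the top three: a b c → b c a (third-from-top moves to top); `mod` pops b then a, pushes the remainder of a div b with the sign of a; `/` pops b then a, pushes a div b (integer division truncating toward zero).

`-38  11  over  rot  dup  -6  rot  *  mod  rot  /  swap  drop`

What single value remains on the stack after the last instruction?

-3

-38  -> [-38]
11   -> [-38, 11]
over -> [-38, 11, -38]
rot  -> [11, -38, -38]
dup  -> [11, -38, -38, -38]
-6   -> [11, -38, -38, -38, -6]
rot  -> [11, -38, -38, -6, -38]
*    -> [11, -38, -38, 228]
mod  -> [11, -38, -38]
rot  -> [-38, -38, 11]
/    -> [-38, -3]
swap -> [-3, -38]
drop -> [-3]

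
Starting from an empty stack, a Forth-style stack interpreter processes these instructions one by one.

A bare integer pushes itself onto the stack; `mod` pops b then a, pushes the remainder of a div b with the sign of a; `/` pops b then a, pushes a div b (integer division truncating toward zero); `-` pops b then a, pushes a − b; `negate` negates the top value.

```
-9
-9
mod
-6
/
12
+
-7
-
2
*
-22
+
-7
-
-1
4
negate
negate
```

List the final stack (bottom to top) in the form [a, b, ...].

[23, -1, 4]

-9     -> -9
-9     -> -9 -9
mod    -> 0
-6     -> 0 -6
/      -> 0
12     -> 0 12
+      -> 12
-7     -> 12 -7
-      -> 19
2      -> 19 2
*      -> 38
-22    -> 38 -22
+      -> 16
-7     -> 16 -7
-      -> 23
-1     -> 23 -1
4      -> 23 -1 4
negate -> 23 -1 -4
negate -> 23 -1 4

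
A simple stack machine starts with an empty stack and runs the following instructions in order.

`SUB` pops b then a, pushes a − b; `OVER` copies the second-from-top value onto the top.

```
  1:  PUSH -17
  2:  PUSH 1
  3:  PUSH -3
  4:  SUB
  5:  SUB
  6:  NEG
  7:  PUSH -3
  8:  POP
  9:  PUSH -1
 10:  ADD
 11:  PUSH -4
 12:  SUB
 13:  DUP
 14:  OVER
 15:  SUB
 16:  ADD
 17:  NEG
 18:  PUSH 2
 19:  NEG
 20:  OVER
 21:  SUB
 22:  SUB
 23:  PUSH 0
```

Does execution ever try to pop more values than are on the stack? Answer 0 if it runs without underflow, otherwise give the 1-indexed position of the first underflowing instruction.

0

PUSH -17 -> -17
PUSH 1   -> -17 1
PUSH -3  -> -17 1 -3
SUB      -> -17 4
SUB      -> -21
NEG      -> 21
PUSH -3  -> 21 -3
POP      -> 21
PUSH -1  -> 21 -1
ADD      -> 20
PUSH -4  -> 20 -4
SUB      -> 24
DUP      -> 24 24
OVER     -> 24 24 24
SUB      -> 24 0
ADD      -> 24
NEG      -> -24
PUSH 2   -> -24 2
NEG      -> -24 -2
OVER     -> -24 -2 -24
SUB      -> -24 22
SUB      -> -46
PUSH 0   -> -46 0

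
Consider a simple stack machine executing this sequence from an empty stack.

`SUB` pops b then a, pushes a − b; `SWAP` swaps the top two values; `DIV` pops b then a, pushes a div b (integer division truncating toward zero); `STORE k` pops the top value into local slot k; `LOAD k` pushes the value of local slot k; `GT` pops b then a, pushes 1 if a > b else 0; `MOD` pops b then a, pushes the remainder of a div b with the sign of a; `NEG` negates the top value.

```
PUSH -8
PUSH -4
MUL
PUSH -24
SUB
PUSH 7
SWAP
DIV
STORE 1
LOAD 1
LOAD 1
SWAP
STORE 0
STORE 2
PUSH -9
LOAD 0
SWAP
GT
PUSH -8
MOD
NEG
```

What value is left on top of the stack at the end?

-1

PUSH -8  : -8
PUSH -4  : -8 -4
MUL      : 32
PUSH -24 : 32 -24
SUB      : 56
PUSH 7   : 56 7
SWAP     : 7 56
DIV      : 0
STORE 1  : (empty)
LOAD 1   : 0
LOAD 1   : 0 0
SWAP     : 0 0
STORE 0  : 0
STORE 2  : (empty)
PUSH -9  : -9
LOAD 0   : -9 0
SWAP     : 0 -9
GT       : 1
PUSH -8  : 1 -8
MOD      : 1
NEG      : -1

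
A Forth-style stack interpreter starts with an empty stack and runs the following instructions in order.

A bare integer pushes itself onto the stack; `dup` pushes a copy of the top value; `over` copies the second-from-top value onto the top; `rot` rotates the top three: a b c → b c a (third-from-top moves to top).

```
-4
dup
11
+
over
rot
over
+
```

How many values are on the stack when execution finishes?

3

-4    -4
dup   -4 -4
11    -4 -4 11
+     -4 7
over  -4 7 -4
rot   7 -4 -4
over  7 -4 -4 -4
+     7 -4 -8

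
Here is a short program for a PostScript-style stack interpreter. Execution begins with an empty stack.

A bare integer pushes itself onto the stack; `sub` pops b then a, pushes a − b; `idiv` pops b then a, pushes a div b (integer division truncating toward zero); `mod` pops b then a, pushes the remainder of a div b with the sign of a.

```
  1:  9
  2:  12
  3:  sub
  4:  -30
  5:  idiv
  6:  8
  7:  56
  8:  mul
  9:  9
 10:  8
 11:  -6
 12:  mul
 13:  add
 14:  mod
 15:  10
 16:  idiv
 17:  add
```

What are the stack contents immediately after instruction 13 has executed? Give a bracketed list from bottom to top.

[0, 448, -39]

9    -> 9
12   -> 9 12
sub  -> -3
-30  -> -3 -30
idiv -> 0
8    -> 0 8
56   -> 0 8 56
mul  -> 0 448
9    -> 0 448 9
8    -> 0 448 9 8
-6   -> 0 448 9 8 -6
mul  -> 0 448 9 -48
add  -> 0 448 -39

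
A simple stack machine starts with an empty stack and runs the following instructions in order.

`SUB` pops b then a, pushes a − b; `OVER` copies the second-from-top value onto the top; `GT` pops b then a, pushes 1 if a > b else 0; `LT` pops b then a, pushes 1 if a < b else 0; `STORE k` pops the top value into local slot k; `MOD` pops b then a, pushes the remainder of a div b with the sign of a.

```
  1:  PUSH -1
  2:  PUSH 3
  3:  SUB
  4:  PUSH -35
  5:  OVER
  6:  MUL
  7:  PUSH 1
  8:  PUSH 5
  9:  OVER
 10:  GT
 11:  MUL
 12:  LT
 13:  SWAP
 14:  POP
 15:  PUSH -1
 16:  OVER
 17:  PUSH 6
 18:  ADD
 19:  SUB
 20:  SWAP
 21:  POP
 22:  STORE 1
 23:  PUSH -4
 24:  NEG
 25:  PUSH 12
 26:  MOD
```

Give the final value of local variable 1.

PUSH -1   -1
PUSH 3    -1 3
SUB       -4
PUSH -35  -4 -35
OVER      -4 -35 -4
MUL       -4 140
PUSH 1    -4 140 1
PUSH 5    -4 140 1 5
OVER      -4 140 1 5 1
GT        -4 140 1 1
MUL       -4 140 1
LT        -4 0
SWAP      0 -4
POP       0
PUSH -1   0 -1
OVER      0 -1 0
PUSH 6    0 -1 0 6
ADD       0 -1 6
SUB       0 -7
SWAP      -7 0
POP       -7
STORE 1   (empty)
PUSH -4   -4
NEG       4
PUSH 12   4 12
MOD       4

-7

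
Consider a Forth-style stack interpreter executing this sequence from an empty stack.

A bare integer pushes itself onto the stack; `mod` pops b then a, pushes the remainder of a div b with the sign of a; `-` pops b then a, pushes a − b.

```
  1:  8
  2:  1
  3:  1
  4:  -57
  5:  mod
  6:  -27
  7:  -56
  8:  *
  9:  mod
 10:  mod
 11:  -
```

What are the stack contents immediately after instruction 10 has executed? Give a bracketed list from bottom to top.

[8, 0]

8   → [8]
1   → [8, 1]
1   → [8, 1, 1]
-57 → [8, 1, 1, -57]
mod → [8, 1, 1]
-27 → [8, 1, 1, -27]
-56 → [8, 1, 1, -27, -56]
*   → [8, 1, 1, 1512]
mod → [8, 1, 1]
mod → [8, 0]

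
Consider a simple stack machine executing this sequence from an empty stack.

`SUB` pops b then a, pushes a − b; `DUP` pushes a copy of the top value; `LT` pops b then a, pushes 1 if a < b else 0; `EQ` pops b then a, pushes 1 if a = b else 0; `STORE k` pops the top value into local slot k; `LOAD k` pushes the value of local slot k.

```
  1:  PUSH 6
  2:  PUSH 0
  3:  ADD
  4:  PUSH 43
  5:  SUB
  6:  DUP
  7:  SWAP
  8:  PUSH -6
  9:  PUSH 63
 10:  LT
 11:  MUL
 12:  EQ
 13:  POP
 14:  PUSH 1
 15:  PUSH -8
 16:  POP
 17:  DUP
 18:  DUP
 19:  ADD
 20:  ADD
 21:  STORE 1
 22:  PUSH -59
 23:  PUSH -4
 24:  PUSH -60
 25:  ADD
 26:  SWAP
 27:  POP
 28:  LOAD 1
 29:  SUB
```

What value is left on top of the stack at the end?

-67

PUSH 6   → [6]
PUSH 0   → [6, 0]
ADD      → [6]
PUSH 43  → [6, 43]
SUB      → [-37]
DUP      → [-37, -37]
SWAP     → [-37, -37]
PUSH -6  → [-37, -37, -6]
PUSH 63  → [-37, -37, -6, 63]
LT       → [-37, -37, 1]
MUL      → [-37, -37]
EQ       → [1]
POP      → []
PUSH 1   → [1]
PUSH -8  → [1, -8]
POP      → [1]
DUP      → [1, 1]
DUP      → [1, 1, 1]
ADD      → [1, 2]
ADD      → [3]
STORE 1  → []
PUSH -59 → [-59]
PUSH -4  → [-59, -4]
PUSH -60 → [-59, -4, -60]
ADD      → [-59, -64]
SWAP     → [-64, -59]
POP      → [-64]
LOAD 1   → [-64, 3]
SUB      → [-67]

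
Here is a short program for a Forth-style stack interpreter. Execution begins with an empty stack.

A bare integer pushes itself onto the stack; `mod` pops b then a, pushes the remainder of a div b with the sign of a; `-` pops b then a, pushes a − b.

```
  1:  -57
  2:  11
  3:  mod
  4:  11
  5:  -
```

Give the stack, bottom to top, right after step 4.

-57 : -57
11  : -57 11
mod : -2
11  : -2 11

[-2, 11]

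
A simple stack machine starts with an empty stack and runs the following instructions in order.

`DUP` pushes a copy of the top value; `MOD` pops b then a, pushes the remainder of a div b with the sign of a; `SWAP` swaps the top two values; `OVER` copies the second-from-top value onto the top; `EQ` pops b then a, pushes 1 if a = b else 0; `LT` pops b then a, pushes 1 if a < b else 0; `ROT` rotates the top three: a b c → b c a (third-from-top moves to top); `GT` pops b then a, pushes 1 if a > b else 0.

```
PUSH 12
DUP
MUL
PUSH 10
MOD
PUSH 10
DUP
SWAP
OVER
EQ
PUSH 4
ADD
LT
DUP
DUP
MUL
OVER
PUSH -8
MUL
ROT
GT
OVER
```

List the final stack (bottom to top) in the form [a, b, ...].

PUSH 12 → 12
DUP     → 12 12
MUL     → 144
PUSH 10 → 144 10
MOD     → 4
PUSH 10 → 4 10
DUP     → 4 10 10
SWAP    → 4 10 10
OVER    → 4 10 10 10
EQ      → 4 10 1
PUSH 4  → 4 10 1 4
ADD     → 4 10 5
LT      → 4 0
DUP     → 4 0 0
DUP     → 4 0 0 0
MUL     → 4 0 0
OVER    → 4 0 0 0
PUSH -8 → 4 0 0 0 -8
MUL     → 4 0 0 0
ROT     → 4 0 0 0
GT      → 4 0 0
OVER    → 4 0 0 0

[4, 0, 0, 0]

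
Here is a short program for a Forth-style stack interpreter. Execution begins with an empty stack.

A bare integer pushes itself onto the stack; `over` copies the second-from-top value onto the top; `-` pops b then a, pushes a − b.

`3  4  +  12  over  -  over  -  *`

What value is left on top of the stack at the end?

3    → [3]
4    → [3, 4]
+    → [7]
12   → [7, 12]
over → [7, 12, 7]
-    → [7, 5]
over → [7, 5, 7]
-    → [7, -2]
*    → [-14]

-14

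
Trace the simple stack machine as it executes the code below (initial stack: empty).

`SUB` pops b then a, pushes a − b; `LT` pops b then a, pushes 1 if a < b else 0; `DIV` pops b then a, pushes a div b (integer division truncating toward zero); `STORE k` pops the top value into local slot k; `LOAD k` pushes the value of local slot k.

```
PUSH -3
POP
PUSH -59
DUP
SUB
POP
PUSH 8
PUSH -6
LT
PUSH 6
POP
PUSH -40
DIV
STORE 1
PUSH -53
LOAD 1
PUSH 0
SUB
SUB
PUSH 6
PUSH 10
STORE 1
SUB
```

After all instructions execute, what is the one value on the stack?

PUSH -3  → [-3]
POP      → []
PUSH -59 → [-59]
DUP      → [-59, -59]
SUB      → [0]
POP      → []
PUSH 8   → [8]
PUSH -6  → [8, -6]
LT       → [0]
PUSH 6   → [0, 6]
POP      → [0]
PUSH -40 → [0, -40]
DIV      → [0]
STORE 1  → []
PUSH -53 → [-53]
LOAD 1   → [-53, 0]
PUSH 0   → [-53, 0, 0]
SUB      → [-53, 0]
SUB      → [-53]
PUSH 6   → [-53, 6]
PUSH 10  → [-53, 6, 10]
STORE 1  → [-53, 6]
SUB      → [-59]

-59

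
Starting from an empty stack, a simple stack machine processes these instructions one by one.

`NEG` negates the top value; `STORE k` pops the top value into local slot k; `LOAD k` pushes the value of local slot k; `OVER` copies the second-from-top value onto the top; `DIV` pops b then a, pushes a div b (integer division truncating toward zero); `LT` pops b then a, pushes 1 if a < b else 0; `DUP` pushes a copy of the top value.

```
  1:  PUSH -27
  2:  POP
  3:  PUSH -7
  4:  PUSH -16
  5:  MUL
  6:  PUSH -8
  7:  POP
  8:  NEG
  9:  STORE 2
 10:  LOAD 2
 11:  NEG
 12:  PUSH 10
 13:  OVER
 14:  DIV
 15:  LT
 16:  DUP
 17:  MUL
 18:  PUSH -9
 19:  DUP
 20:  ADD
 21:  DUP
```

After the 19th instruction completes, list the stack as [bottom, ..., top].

PUSH -27  [-27]
POP       []
PUSH -7   [-7]
PUSH -16  [-7, -16]
MUL       [112]
PUSH -8   [112, -8]
POP       [112]
NEG       [-112]
STORE 2   []
LOAD 2    [-112]
NEG       [112]
PUSH 10   [112, 10]
OVER      [112, 10, 112]
DIV       [112, 0]
LT        [0]
DUP       [0, 0]
MUL       [0]
PUSH -9   [0, -9]
DUP       [0, -9, -9]

[0, -9, -9]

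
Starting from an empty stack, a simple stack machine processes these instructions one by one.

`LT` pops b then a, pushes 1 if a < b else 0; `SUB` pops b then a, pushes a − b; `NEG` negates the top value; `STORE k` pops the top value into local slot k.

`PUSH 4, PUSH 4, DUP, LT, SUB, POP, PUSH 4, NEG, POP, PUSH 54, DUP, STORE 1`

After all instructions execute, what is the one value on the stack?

54

PUSH 4  : [4]
PUSH 4  : [4, 4]
DUP     : [4, 4, 4]
LT      : [4, 0]
SUB     : [4]
POP     : []
PUSH 4  : [4]
NEG     : [-4]
POP     : []
PUSH 54 : [54]
DUP     : [54, 54]
STORE 1 : [54]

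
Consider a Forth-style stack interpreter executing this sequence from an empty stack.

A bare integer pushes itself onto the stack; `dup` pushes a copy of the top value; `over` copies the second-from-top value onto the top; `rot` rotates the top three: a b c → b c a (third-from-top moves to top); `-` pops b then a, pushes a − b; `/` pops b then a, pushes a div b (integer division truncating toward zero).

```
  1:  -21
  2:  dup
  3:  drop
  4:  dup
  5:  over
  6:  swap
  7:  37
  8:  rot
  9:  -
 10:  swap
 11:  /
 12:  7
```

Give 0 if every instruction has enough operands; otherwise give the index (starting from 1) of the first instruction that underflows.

0

-21  -> -21
dup  -> -21 -21
drop -> -21
dup  -> -21 -21
over -> -21 -21 -21
swap -> -21 -21 -21
37   -> -21 -21 -21 37
rot  -> -21 -21 37 -21
-    -> -21 -21 58
swap -> -21 58 -21
/    -> -21 -2
7    -> -21 -2 7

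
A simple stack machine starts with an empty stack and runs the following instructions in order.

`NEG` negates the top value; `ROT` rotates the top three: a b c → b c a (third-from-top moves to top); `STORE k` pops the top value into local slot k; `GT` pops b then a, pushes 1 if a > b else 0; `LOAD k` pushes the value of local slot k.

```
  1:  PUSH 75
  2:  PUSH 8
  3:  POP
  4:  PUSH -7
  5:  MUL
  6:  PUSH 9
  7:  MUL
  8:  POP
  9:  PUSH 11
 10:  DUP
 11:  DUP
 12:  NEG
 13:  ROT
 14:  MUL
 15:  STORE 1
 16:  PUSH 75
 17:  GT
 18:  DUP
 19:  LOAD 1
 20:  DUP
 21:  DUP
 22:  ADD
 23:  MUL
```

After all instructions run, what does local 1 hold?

PUSH 75  [75]
PUSH 8   [75, 8]
POP      [75]
PUSH -7  [75, -7]
MUL      [-525]
PUSH 9   [-525, 9]
MUL      [-4725]
POP      []
PUSH 11  [11]
DUP      [11, 11]
DUP      [11, 11, 11]
NEG      [11, 11, -11]
ROT      [11, -11, 11]
MUL      [11, -121]
STORE 1  [11]
PUSH 75  [11, 75]
GT       [0]
DUP      [0, 0]
LOAD 1   [0, 0, -121]
DUP      [0, 0, -121, -121]
DUP      [0, 0, -121, -121, -121]
ADD      [0, 0, -121, -242]
MUL      [0, 0, 29282]

-121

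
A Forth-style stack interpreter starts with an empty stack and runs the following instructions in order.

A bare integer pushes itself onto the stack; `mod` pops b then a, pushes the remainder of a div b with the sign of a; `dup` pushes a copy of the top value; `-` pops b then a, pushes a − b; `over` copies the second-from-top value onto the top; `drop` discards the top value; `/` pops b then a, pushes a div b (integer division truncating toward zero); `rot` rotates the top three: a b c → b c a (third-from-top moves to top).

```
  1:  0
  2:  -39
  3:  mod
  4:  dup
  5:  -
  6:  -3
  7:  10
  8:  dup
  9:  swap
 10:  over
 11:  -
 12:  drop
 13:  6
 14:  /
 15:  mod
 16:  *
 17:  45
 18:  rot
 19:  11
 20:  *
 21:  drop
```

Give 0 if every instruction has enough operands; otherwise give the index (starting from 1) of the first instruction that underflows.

18

0    → 0
-39  → 0 -39
mod  → 0
dup  → 0 0
-    → 0
-3   → 0 -3
10   → 0 -3 10
dup  → 0 -3 10 10
swap → 0 -3 10 10
over → 0 -3 10 10 10
-    → 0 -3 10 0
drop → 0 -3 10
6    → 0 -3 10 6
/    → 0 -3 1
mod  → 0 0
*    → 0
45   → 0 45
rot  — needs 3 operands, stack has 2 → underflow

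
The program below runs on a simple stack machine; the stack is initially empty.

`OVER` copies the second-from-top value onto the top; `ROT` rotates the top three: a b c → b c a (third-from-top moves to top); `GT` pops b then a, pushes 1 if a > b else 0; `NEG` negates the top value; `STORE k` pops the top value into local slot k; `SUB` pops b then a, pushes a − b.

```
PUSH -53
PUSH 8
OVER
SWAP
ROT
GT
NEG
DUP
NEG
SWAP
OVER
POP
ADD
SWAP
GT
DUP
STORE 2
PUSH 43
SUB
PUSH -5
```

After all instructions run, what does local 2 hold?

PUSH -53 : [-53]
PUSH 8   : [-53, 8]
OVER     : [-53, 8, -53]
SWAP     : [-53, -53, 8]
ROT      : [-53, 8, -53]
GT       : [-53, 1]
NEG      : [-53, -1]
DUP      : [-53, -1, -1]
NEG      : [-53, -1, 1]
SWAP     : [-53, 1, -1]
OVER     : [-53, 1, -1, 1]
POP      : [-53, 1, -1]
ADD      : [-53, 0]
SWAP     : [0, -53]
GT       : [1]
DUP      : [1, 1]
STORE 2  : [1]
PUSH 43  : [1, 43]
SUB      : [-42]
PUSH -5  : [-42, -5]

1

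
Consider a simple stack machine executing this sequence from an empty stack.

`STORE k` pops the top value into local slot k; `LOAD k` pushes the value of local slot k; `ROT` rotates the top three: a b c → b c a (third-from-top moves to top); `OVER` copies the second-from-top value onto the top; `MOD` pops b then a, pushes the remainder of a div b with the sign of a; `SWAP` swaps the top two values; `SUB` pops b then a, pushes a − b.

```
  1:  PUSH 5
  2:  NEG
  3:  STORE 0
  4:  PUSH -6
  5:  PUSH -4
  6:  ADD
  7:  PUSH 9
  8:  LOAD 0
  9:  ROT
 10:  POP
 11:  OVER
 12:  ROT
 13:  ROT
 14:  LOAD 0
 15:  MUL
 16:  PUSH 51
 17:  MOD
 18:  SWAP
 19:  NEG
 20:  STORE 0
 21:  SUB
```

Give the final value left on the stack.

PUSH 5  → 5
NEG     → -5
STORE 0 → (empty)
PUSH -6 → -6
PUSH -4 → -6 -4
ADD     → -10
PUSH 9  → -10 9
LOAD 0  → -10 9 -5
ROT     → 9 -5 -10
POP     → 9 -5
OVER    → 9 -5 9
ROT     → -5 9 9
ROT     → 9 9 -5
LOAD 0  → 9 9 -5 -5
MUL     → 9 9 25
PUSH 51 → 9 9 25 51
MOD     → 9 9 25
SWAP    → 9 25 9
NEG     → 9 25 -9
STORE 0 → 9 25
SUB     → -16

-16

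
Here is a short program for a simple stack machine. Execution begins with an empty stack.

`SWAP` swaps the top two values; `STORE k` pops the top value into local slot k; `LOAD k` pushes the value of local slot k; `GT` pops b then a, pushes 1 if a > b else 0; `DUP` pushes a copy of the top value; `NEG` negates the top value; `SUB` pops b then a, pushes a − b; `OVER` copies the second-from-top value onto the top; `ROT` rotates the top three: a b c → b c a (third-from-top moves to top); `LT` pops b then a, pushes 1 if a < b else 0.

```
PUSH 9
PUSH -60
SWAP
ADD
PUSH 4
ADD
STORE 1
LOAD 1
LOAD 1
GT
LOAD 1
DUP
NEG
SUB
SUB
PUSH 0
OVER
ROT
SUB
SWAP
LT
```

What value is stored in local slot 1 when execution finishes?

PUSH 9   → 9
PUSH -60 → 9 -60
SWAP     → -60 9
ADD      → -51
PUSH 4   → -51 4
ADD      → -47
STORE 1  → (empty)
LOAD 1   → -47
LOAD 1   → -47 -47
GT       → 0
LOAD 1   → 0 -47
DUP      → 0 -47 -47
NEG      → 0 -47 47
SUB      → 0 -94
SUB      → 94
PUSH 0   → 94 0
OVER     → 94 0 94
ROT      → 0 94 94
SUB      → 0 0
SWAP     → 0 0
LT       → 0

-47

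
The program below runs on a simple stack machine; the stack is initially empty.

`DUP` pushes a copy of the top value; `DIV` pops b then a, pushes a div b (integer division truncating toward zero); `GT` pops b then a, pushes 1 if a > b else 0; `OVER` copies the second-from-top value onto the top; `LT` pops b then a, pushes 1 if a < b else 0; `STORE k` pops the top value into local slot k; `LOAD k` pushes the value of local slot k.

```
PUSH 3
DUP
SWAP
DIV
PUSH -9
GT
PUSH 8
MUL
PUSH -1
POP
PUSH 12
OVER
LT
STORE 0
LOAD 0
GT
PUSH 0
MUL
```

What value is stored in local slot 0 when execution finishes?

PUSH 3   3
DUP      3 3
SWAP     3 3
DIV      1
PUSH -9  1 -9
GT       1
PUSH 8   1 8
MUL      8
PUSH -1  8 -1
POP      8
PUSH 12  8 12
OVER     8 12 8
LT       8 0
STORE 0  8
LOAD 0   8 0
GT       1
PUSH 0   1 0
MUL      0

0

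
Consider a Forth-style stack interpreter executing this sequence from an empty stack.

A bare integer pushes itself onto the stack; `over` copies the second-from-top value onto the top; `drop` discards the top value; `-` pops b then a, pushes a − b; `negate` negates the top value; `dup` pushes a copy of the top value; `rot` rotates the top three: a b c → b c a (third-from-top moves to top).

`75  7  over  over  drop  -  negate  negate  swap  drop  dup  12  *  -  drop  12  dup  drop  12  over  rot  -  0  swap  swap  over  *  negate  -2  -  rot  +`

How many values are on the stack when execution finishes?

2

75     → 75
7      → 75 7
over   → 75 7 75
over   → 75 7 75 7
drop   → 75 7 75
-      → 75 -68
negate → 75 68
negate → 75 -68
swap   → -68 75
drop   → -68
dup    → -68 -68
12     → -68 -68 12
*      → -68 -816
-      → 748
drop   → (empty)
12     → 12
dup    → 12 12
drop   → 12
12     → 12 12
over   → 12 12 12
rot    → 12 12 12
-      → 12 0
0      → 12 0 0
swap   → 12 0 0
swap   → 12 0 0
over   → 12 0 0 0
*      → 12 0 0
negate → 12 0 0
-2     → 12 0 0 -2
-      → 12 0 2
rot    → 0 2 12
+      → 0 14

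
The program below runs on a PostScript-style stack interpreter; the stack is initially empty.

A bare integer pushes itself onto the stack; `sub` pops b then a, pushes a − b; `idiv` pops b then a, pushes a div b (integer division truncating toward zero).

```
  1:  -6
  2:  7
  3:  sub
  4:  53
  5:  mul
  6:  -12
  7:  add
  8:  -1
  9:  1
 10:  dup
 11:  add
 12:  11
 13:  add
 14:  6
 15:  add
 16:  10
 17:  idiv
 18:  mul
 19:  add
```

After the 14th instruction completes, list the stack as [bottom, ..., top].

-6  : -6
7   : -6 7
sub : -13
53  : -13 53
mul : -689
-12 : -689 -12
add : -701
-1  : -701 -1
1   : -701 -1 1
dup : -701 -1 1 1
add : -701 -1 2
11  : -701 -1 2 11
add : -701 -1 13
6   : -701 -1 13 6

[-701, -1, 13, 6]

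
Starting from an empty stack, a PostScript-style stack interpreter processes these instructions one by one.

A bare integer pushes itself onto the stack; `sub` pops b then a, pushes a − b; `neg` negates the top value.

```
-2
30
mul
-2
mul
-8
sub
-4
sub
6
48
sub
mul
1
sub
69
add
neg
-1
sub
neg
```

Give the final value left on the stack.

-5477

-2  : [-2]
30  : [-2, 30]
mul : [-60]
-2  : [-60, -2]
mul : [120]
-8  : [120, -8]
sub : [128]
-4  : [128, -4]
sub : [132]
6   : [132, 6]
48  : [132, 6, 48]
sub : [132, -42]
mul : [-5544]
1   : [-5544, 1]
sub : [-5545]
69  : [-5545, 69]
add : [-5476]
neg : [5476]
-1  : [5476, -1]
sub : [5477]
neg : [-5477]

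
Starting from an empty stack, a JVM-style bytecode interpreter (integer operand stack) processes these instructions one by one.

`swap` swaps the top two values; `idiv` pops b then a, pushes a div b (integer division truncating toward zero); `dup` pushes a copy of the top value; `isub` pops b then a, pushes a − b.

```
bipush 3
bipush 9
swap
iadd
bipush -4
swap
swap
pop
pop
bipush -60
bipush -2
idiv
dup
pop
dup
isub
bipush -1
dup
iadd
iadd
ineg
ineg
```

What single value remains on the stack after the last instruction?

bipush 3   → [3]
bipush 9   → [3, 9]
swap       → [9, 3]
iadd       → [12]
bipush -4  → [12, -4]
swap       → [-4, 12]
swap       → [12, -4]
pop        → [12]
pop        → []
bipush -60 → [-60]
bipush -2  → [-60, -2]
idiv       → [30]
dup        → [30, 30]
pop        → [30]
dup        → [30, 30]
isub       → [0]
bipush -1  → [0, -1]
dup        → [0, -1, -1]
iadd       → [0, -2]
iadd       → [-2]
ineg       → [2]
ineg       → [-2]

-2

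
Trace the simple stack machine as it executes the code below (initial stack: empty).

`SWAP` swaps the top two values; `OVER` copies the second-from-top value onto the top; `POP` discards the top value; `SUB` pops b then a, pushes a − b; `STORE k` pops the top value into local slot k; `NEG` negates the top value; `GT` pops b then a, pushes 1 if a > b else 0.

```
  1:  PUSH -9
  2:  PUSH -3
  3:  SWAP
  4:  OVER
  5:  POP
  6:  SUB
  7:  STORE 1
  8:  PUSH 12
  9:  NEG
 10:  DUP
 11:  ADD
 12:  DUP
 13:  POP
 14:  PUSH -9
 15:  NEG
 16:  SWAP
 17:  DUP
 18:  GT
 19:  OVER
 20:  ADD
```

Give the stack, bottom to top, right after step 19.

PUSH -9 → [-9]
PUSH -3 → [-9, -3]
SWAP    → [-3, -9]
OVER    → [-3, -9, -3]
POP     → [-3, -9]
SUB     → [6]
STORE 1 → []
PUSH 12 → [12]
NEG     → [-12]
DUP     → [-12, -12]
ADD     → [-24]
DUP     → [-24, -24]
POP     → [-24]
PUSH -9 → [-24, -9]
NEG     → [-24, 9]
SWAP    → [9, -24]
DUP     → [9, -24, -24]
GT      → [9, 0]
OVER    → [9, 0, 9]

[9, 0, 9]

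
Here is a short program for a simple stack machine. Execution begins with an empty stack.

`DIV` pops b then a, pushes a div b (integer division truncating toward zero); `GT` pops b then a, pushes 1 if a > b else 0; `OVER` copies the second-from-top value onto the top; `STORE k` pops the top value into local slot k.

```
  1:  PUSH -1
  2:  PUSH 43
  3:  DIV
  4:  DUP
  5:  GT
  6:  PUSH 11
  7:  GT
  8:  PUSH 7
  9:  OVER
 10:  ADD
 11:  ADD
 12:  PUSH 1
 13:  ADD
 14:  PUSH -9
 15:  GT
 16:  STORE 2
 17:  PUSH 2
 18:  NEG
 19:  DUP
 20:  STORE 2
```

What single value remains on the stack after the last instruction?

PUSH -1 -> [-1]
PUSH 43 -> [-1, 43]
DIV     -> [0]
DUP     -> [0, 0]
GT      -> [0]
PUSH 11 -> [0, 11]
GT      -> [0]
PUSH 7  -> [0, 7]
OVER    -> [0, 7, 0]
ADD     -> [0, 7]
ADD     -> [7]
PUSH 1  -> [7, 1]
ADD     -> [8]
PUSH -9 -> [8, -9]
GT      -> [1]
STORE 2 -> []
PUSH 2  -> [2]
NEG     -> [-2]
DUP     -> [-2, -2]
STORE 2 -> [-2]

-2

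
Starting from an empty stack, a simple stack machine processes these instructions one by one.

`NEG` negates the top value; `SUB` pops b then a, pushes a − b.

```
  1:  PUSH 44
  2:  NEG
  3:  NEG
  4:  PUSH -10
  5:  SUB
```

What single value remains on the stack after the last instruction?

54

PUSH 44  : [44]
NEG      : [-44]
NEG      : [44]
PUSH -10 : [44, -10]
SUB      : [54]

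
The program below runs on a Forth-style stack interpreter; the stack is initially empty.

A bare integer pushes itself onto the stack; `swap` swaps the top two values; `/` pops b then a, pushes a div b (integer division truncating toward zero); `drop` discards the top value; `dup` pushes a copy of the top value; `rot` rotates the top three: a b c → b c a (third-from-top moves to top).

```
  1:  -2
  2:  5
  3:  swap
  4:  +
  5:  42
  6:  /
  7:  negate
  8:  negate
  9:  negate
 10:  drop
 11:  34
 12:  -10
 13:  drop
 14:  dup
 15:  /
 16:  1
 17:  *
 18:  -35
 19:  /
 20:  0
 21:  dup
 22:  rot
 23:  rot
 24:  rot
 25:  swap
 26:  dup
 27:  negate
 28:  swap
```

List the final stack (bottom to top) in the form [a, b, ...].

[0, 0, 0, 0]

-2     -> [-2]
5      -> [-2, 5]
swap   -> [5, -2]
+      -> [3]
42     -> [3, 42]
/      -> [0]
negate -> [0]
negate -> [0]
negate -> [0]
drop   -> []
34     -> [34]
-10    -> [34, -10]
drop   -> [34]
dup    -> [34, 34]
/      -> [1]
1      -> [1, 1]
*      -> [1]
-35    -> [1, -35]
/      -> [0]
0      -> [0, 0]
dup    -> [0, 0, 0]
rot    -> [0, 0, 0]
rot    -> [0, 0, 0]
rot    -> [0, 0, 0]
swap   -> [0, 0, 0]
dup    -> [0, 0, 0, 0]
negate -> [0, 0, 0, 0]
swap   -> [0, 0, 0, 0]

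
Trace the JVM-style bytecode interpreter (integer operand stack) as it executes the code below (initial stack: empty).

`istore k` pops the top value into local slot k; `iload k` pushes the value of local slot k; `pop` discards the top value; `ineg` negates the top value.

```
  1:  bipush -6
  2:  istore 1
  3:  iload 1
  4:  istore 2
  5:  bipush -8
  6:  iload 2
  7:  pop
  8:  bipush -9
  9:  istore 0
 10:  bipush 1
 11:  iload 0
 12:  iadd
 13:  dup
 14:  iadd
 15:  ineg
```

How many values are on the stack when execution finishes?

bipush -6 : -6
istore 1  : (empty)
iload 1   : -6
istore 2  : (empty)
bipush -8 : -8
iload 2   : -8 -6
pop       : -8
bipush -9 : -8 -9
istore 0  : -8
bipush 1  : -8 1
iload 0   : -8 1 -9
iadd      : -8 -8
dup       : -8 -8 -8
iadd      : -8 -16
ineg      : -8 16

2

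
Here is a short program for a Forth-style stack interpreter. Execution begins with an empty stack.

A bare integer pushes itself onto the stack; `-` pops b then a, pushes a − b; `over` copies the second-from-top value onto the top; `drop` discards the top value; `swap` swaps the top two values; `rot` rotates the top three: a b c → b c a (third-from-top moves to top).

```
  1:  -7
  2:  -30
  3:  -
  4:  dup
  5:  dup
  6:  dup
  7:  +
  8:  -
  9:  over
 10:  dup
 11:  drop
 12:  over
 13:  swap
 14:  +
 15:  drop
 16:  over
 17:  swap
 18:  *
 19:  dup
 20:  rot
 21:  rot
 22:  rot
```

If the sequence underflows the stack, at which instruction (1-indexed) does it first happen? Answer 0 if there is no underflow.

-7   → [-7]
-30  → [-7, -30]
-    → [23]
dup  → [23, 23]
dup  → [23, 23, 23]
dup  → [23, 23, 23, 23]
+    → [23, 23, 46]
-    → [23, -23]
over → [23, -23, 23]
dup  → [23, -23, 23, 23]
drop → [23, -23, 23]
over → [23, -23, 23, -23]
swap → [23, -23, -23, 23]
+    → [23, -23, 0]
drop → [23, -23]
over → [23, -23, 23]
swap → [23, 23, -23]
*    → [23, -529]
dup  → [23, -529, -529]
rot  → [-529, -529, 23]
rot  → [-529, 23, -529]
rot  → [23, -529, -529]

0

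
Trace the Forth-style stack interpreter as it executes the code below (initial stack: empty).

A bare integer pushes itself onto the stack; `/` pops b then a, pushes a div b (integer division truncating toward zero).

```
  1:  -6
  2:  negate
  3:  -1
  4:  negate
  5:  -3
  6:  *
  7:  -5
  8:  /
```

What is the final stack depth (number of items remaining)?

-6     -> -6
negate -> 6
-1     -> 6 -1
negate -> 6 1
-3     -> 6 1 -3
*      -> 6 -3
-5     -> 6 -3 -5
/      -> 6 0

2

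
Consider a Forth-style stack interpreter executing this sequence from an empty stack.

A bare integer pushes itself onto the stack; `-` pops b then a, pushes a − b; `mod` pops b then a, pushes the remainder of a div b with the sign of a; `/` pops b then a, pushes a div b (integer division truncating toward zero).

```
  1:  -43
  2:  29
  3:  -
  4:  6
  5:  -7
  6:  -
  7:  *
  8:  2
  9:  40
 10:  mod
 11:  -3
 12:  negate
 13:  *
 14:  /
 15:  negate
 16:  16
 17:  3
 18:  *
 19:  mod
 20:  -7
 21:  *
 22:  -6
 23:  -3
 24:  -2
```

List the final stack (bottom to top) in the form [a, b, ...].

[-84, -6, -3, -2]

-43     [-43]
29      [-43, 29]
-       [-72]
6       [-72, 6]
-7      [-72, 6, -7]
-       [-72, 13]
*       [-936]
2       [-936, 2]
40      [-936, 2, 40]
mod     [-936, 2]
-3      [-936, 2, -3]
negate  [-936, 2, 3]
*       [-936, 6]
/       [-156]
negate  [156]
16      [156, 16]
3       [156, 16, 3]
*       [156, 48]
mod     [12]
-7      [12, -7]
*       [-84]
-6      [-84, -6]
-3      [-84, -6, -3]
-2      [-84, -6, -3, -2]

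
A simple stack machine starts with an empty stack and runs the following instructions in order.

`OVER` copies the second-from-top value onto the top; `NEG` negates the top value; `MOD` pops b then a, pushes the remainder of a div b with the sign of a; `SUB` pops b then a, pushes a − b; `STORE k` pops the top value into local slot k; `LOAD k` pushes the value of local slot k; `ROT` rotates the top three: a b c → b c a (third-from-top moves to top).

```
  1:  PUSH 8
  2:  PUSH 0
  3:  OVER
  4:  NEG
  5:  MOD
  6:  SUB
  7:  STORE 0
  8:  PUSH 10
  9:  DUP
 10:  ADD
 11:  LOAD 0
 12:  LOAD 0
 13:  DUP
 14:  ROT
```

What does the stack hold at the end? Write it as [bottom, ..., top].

PUSH 8  -> 8
PUSH 0  -> 8 0
OVER    -> 8 0 8
NEG     -> 8 0 -8
MOD     -> 8 0
SUB     -> 8
STORE 0 -> (empty)
PUSH 10 -> 10
DUP     -> 10 10
ADD     -> 20
LOAD 0  -> 20 8
LOAD 0  -> 20 8 8
DUP     -> 20 8 8 8
ROT     -> 20 8 8 8

[20, 8, 8, 8]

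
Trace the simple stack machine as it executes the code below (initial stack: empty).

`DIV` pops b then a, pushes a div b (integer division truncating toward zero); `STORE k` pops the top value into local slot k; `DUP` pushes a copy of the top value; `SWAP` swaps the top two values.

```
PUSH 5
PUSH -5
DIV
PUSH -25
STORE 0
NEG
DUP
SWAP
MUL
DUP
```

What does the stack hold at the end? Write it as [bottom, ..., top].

[1, 1]

PUSH 5   -> 5
PUSH -5  -> 5 -5
DIV      -> -1
PUSH -25 -> -1 -25
STORE 0  -> -1
NEG      -> 1
DUP      -> 1 1
SWAP     -> 1 1
MUL      -> 1
DUP      -> 1 1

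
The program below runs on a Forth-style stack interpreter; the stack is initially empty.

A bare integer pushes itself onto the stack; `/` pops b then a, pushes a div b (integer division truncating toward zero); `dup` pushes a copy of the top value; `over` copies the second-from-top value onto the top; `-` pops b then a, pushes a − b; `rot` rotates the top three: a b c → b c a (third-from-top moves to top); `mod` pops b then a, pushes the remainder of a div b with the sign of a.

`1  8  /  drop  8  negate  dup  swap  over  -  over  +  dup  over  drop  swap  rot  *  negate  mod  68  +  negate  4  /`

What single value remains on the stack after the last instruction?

-15

1      : [1]
8      : [1, 8]
/      : [0]
drop   : []
8      : [8]
negate : [-8]
dup    : [-8, -8]
swap   : [-8, -8]
over   : [-8, -8, -8]
-      : [-8, 0]
over   : [-8, 0, -8]
+      : [-8, -8]
dup    : [-8, -8, -8]
over   : [-8, -8, -8, -8]
drop   : [-8, -8, -8]
swap   : [-8, -8, -8]
rot    : [-8, -8, -8]
*      : [-8, 64]
negate : [-8, -64]
mod    : [-8]
68     : [-8, 68]
+      : [60]
negate : [-60]
4      : [-60, 4]
/      : [-15]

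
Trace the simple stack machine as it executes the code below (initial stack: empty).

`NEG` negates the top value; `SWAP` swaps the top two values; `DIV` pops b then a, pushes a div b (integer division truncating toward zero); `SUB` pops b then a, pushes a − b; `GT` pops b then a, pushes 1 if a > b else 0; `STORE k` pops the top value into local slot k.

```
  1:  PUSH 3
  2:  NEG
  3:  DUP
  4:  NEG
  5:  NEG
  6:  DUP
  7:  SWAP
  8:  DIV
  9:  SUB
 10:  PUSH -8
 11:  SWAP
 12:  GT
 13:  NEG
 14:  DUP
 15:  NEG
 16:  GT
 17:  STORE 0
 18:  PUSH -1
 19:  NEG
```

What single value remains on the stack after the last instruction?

1

PUSH 3  -> 3
NEG     -> -3
DUP     -> -3 -3
NEG     -> -3 3
NEG     -> -3 -3
DUP     -> -3 -3 -3
SWAP    -> -3 -3 -3
DIV     -> -3 1
SUB     -> -4
PUSH -8 -> -4 -8
SWAP    -> -8 -4
GT      -> 0
NEG     -> 0
DUP     -> 0 0
NEG     -> 0 0
GT      -> 0
STORE 0 -> (empty)
PUSH -1 -> -1
NEG     -> 1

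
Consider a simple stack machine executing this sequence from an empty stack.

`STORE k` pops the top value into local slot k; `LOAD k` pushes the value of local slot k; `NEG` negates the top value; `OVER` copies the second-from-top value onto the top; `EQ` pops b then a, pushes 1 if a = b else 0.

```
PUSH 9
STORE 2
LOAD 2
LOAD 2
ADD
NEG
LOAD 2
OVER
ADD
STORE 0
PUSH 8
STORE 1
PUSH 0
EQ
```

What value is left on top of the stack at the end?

0

PUSH 9  → [9]
STORE 2 → []
LOAD 2  → [9]
LOAD 2  → [9, 9]
ADD     → [18]
NEG     → [-18]
LOAD 2  → [-18, 9]
OVER    → [-18, 9, -18]
ADD     → [-18, -9]
STORE 0 → [-18]
PUSH 8  → [-18, 8]
STORE 1 → [-18]
PUSH 0  → [-18, 0]
EQ      → [0]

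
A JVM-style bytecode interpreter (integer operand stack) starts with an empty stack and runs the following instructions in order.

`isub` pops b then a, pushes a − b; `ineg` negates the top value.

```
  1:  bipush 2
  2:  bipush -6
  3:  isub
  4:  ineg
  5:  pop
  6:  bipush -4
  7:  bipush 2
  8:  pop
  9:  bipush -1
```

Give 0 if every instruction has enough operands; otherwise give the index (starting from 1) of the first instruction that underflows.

bipush 2  → [2]
bipush -6 → [2, -6]
isub      → [8]
ineg      → [-8]
pop       → []
bipush -4 → [-4]
bipush 2  → [-4, 2]
pop       → [-4]
bipush -1 → [-4, -1]

0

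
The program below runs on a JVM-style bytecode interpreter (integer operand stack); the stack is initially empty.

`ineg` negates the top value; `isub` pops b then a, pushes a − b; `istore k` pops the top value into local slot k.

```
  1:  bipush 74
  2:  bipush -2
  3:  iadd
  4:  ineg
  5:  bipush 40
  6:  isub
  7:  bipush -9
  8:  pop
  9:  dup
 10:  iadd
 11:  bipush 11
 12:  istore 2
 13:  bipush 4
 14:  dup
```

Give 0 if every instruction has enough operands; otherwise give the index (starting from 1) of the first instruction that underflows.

0

bipush 74 → [74]
bipush -2 → [74, -2]
iadd      → [72]
ineg      → [-72]
bipush 40 → [-72, 40]
isub      → [-112]
bipush -9 → [-112, -9]
pop       → [-112]
dup       → [-112, -112]
iadd      → [-224]
bipush 11 → [-224, 11]
istore 2  → [-224]
bipush 4  → [-224, 4]
dup       → [-224, 4, 4]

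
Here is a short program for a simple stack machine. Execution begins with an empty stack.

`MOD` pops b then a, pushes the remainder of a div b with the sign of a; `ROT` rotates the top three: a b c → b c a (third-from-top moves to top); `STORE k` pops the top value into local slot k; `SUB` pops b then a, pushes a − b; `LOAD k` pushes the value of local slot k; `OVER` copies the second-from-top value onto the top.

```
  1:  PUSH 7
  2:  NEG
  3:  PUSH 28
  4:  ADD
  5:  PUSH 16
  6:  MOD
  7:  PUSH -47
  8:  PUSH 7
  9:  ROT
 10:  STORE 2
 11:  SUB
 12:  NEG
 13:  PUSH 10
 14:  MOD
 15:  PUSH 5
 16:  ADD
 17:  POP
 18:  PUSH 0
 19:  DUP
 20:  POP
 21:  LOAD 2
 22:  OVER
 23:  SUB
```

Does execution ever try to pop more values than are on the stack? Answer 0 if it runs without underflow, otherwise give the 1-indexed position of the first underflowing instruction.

PUSH 7   -> [7]
NEG      -> [-7]
PUSH 28  -> [-7, 28]
ADD      -> [21]
PUSH 16  -> [21, 16]
MOD      -> [5]
PUSH -47 -> [5, -47]
PUSH 7   -> [5, -47, 7]
ROT      -> [-47, 7, 5]
STORE 2  -> [-47, 7]
SUB      -> [-54]
NEG      -> [54]
PUSH 10  -> [54, 10]
MOD      -> [4]
PUSH 5   -> [4, 5]
ADD      -> [9]
POP      -> []
PUSH 0   -> [0]
DUP      -> [0, 0]
POP      -> [0]
LOAD 2   -> [0, 5]
OVER     -> [0, 5, 0]
SUB      -> [0, 5]

0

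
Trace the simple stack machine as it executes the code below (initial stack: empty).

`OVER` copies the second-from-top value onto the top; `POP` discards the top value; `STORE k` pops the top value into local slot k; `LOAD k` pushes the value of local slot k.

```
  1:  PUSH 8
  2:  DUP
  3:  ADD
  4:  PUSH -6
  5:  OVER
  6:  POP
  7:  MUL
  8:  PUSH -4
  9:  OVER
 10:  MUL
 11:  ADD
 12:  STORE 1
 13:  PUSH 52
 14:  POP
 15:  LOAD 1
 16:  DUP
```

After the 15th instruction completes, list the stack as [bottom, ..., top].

PUSH 8   [8]
DUP      [8, 8]
ADD      [16]
PUSH -6  [16, -6]
OVER     [16, -6, 16]
POP      [16, -6]
MUL      [-96]
PUSH -4  [-96, -4]
OVER     [-96, -4, -96]
MUL      [-96, 384]
ADD      [288]
STORE 1  []
PUSH 52  [52]
POP      []
LOAD 1   [288]

[288]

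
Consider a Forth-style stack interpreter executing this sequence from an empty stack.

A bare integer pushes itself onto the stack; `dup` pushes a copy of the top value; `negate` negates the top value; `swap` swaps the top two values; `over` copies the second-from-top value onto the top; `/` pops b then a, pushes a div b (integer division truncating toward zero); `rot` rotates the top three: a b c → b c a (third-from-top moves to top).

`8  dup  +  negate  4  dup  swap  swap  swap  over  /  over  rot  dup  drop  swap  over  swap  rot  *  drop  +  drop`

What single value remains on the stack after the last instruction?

-16

8      → 8
dup    → 8 8
+      → 16
negate → -16
4      → -16 4
dup    → -16 4 4
swap   → -16 4 4
swap   → -16 4 4
swap   → -16 4 4
over   → -16 4 4 4
/      → -16 4 1
over   → -16 4 1 4
rot    → -16 1 4 4
dup    → -16 1 4 4 4
drop   → -16 1 4 4
swap   → -16 1 4 4
over   → -16 1 4 4 4
swap   → -16 1 4 4 4
rot    → -16 1 4 4 4
*      → -16 1 4 16
drop   → -16 1 4
+      → -16 5
drop   → -16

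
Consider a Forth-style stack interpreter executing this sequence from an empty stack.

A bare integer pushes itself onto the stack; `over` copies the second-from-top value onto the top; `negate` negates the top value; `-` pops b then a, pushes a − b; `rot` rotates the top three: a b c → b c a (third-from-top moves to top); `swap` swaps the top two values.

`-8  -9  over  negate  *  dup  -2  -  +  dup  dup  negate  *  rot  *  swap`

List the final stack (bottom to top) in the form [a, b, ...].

-8      [-8]
-9      [-8, -9]
over    [-8, -9, -8]
negate  [-8, -9, 8]
*       [-8, -72]
dup     [-8, -72, -72]
-2      [-8, -72, -72, -2]
-       [-8, -72, -70]
+       [-8, -142]
dup     [-8, -142, -142]
dup     [-8, -142, -142, -142]
negate  [-8, -142, -142, 142]
*       [-8, -142, -20164]
rot     [-142, -20164, -8]
*       [-142, 161312]
swap    [161312, -142]

[161312, -142]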